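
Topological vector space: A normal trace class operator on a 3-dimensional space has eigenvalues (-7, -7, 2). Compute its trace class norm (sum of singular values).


For a normal operator, singular values equal |eigenvalues|.
Trace norm = sum |lambda_i| = 7 + 7 + 2
= 16

16


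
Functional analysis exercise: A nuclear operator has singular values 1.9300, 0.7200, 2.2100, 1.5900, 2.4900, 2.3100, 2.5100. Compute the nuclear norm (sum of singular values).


The nuclear norm is the sum of all singular values.
||T||_1 = 1.9300 + 0.7200 + 2.2100 + 1.5900 + 2.4900 + 2.3100 + 2.5100
= 13.7600

13.7600


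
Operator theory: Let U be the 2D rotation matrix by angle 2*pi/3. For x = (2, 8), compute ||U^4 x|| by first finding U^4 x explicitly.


U is a rotation by theta = 2*pi/3
U^4 = rotation by 4*theta = 8*pi/3 = 2*pi/3 (mod 2*pi)
cos(2*pi/3) = -0.5000, sin(2*pi/3) = 0.8660
U^4 x = (-0.5000 * 2 - 0.8660 * 8, 0.8660 * 2 + -0.5000 * 8)
= (-7.9282, -2.2679)
||U^4 x|| = sqrt((-7.9282)^2 + (-2.2679)^2) = sqrt(68.0000) = 8.2462

8.2462


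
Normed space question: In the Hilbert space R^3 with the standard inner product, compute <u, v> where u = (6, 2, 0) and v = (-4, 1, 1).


Computing the standard inner product <u, v> = sum u_i * v_i
= 6*-4 + 2*1 + 0*1
= -24 + 2 + 0
= -22

-22


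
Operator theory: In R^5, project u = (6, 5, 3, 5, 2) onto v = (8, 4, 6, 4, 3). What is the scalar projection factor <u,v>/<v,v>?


Computing <u,v> = 6*8 + 5*4 + 3*6 + 5*4 + 2*3 = 112
Computing <v,v> = 8^2 + 4^2 + 6^2 + 4^2 + 3^2 = 141
Projection coefficient = 112/141 = 0.7943

0.7943


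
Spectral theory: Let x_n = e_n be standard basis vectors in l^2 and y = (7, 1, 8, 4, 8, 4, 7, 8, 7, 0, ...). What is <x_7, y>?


x_7 = e_7 is the standard basis vector with 1 in position 7.
<x_7, y> = y_7 = 7
As n -> infinity, <x_n, y> -> 0, confirming weak convergence of (x_n) to 0.

7


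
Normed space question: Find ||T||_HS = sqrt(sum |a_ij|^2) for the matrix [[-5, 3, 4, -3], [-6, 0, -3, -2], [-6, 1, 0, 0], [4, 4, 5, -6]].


The Hilbert-Schmidt norm is sqrt(sum of squares of all entries).
Sum of squares = (-5)^2 + 3^2 + 4^2 + (-3)^2 + (-6)^2 + 0^2 + (-3)^2 + (-2)^2 + (-6)^2 + 1^2 + 0^2 + 0^2 + 4^2 + 4^2 + 5^2 + (-6)^2
= 25 + 9 + 16 + 9 + 36 + 0 + 9 + 4 + 36 + 1 + 0 + 0 + 16 + 16 + 25 + 36 = 238
||T||_HS = sqrt(238) = 15.4272

15.4272


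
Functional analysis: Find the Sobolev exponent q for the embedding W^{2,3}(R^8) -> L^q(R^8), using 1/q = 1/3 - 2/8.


Using the Sobolev embedding formula: 1/q = 1/p - k/n
1/q = 1/3 - 2/8 = 1/12
q = 1/(1/12) = 12

12.0000


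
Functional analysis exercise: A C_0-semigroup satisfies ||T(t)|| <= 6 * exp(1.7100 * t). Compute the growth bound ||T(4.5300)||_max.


||T(4.5300)|| <= 6 * exp(1.7100 * 4.5300)
= 6 * exp(7.7463)
= 6 * 2312.9985
= 13877.9908

13877.9908


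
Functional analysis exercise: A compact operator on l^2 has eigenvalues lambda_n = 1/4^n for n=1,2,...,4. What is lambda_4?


The eigenvalue formula gives lambda_4 = 1/4^4
= 1/256
= 0.0039

0.0039


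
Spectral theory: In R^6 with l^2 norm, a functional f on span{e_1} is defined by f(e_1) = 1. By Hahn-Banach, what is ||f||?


The norm of f is given by ||f|| = sup_{||x||=1} |f(x)|.
On span{e_1}, ||e_1|| = 1, so ||f|| = |f(e_1)| / ||e_1||
= |1| / 1 = 1.0000

1.0000


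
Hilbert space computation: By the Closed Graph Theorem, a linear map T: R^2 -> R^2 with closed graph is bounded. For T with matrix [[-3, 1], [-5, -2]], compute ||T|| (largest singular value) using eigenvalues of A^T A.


A^T A = [[34, 7], [7, 5]]
trace(A^T A) = 39, det(A^T A) = 121
discriminant = 39^2 - 4*121 = 1037
Largest eigenvalue of A^T A = (trace + sqrt(disc))/2 = 35.6012
||T|| = sqrt(35.6012) = 5.9667

5.9667


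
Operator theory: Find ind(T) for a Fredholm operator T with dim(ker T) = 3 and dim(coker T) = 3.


The Fredholm index is defined as ind(T) = dim(ker T) - dim(coker T)
= 3 - 3
= 0

0


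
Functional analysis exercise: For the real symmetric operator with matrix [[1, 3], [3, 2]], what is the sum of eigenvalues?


For a self-adjoint (symmetric) matrix, the eigenvalues are real.
The sum of eigenvalues equals the trace of the matrix.
trace = 1 + 2 = 3

3


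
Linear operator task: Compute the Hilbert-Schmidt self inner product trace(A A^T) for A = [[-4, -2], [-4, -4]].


trace(A * A^T) = sum of squares of all entries
= (-4)^2 + (-2)^2 + (-4)^2 + (-4)^2
= 16 + 4 + 16 + 16
= 52

52


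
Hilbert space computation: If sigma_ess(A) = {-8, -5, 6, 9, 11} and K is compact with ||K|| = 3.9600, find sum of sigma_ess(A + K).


By Weyl's theorem, the essential spectrum is invariant under compact perturbations.
sigma_ess(A + K) = sigma_ess(A) = {-8, -5, 6, 9, 11}
Sum = -8 + -5 + 6 + 9 + 11 = 13

13


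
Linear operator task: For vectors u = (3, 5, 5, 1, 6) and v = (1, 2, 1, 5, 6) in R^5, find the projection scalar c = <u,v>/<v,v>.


Computing <u,v> = 3*1 + 5*2 + 5*1 + 1*5 + 6*6 = 59
Computing <v,v> = 1^2 + 2^2 + 1^2 + 5^2 + 6^2 = 67
Projection coefficient = 59/67 = 0.8806

0.8806


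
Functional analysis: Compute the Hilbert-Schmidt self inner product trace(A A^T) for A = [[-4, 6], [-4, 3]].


trace(A * A^T) = sum of squares of all entries
= (-4)^2 + 6^2 + (-4)^2 + 3^2
= 16 + 36 + 16 + 9
= 77

77


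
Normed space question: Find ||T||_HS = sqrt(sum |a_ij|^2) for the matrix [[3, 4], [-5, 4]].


The Hilbert-Schmidt norm is sqrt(sum of squares of all entries).
Sum of squares = 3^2 + 4^2 + (-5)^2 + 4^2
= 9 + 16 + 25 + 16 = 66
||T||_HS = sqrt(66) = 8.1240

8.1240


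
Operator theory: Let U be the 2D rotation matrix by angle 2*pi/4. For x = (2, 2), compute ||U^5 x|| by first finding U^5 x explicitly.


U is a rotation by theta = 2*pi/4
U^5 = rotation by 5*theta = 10*pi/4 = 2*pi/4 (mod 2*pi)
cos(2*pi/4) = 0.0000, sin(2*pi/4) = 1.0000
U^5 x = (0.0000 * 2 - 1.0000 * 2, 1.0000 * 2 + 0.0000 * 2)
= (-2.0000, 2.0000)
||U^5 x|| = sqrt((-2.0000)^2 + 2.0000^2) = sqrt(8.0000) = 2.8284

2.8284


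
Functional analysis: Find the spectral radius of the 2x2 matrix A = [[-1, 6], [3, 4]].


For a 2x2 matrix, eigenvalues satisfy lambda^2 - (trace)*lambda + det = 0
trace = -1 + 4 = 3
det = -1*4 - 6*3 = -22
discriminant = 3^2 - 4*(-22) = 97
spectral radius = max |eigenvalue| = 6.4244

6.4244


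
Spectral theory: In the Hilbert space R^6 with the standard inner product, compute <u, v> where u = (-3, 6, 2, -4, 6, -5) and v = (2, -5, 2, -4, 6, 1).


Computing the standard inner product <u, v> = sum u_i * v_i
= -3*2 + 6*-5 + 2*2 + -4*-4 + 6*6 + -5*1
= -6 + -30 + 4 + 16 + 36 + -5
= 15

15


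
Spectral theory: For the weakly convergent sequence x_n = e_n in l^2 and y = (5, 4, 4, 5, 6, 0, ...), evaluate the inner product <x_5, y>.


x_5 = e_5 is the standard basis vector with 1 in position 5.
<x_5, y> = y_5 = 6
As n -> infinity, <x_n, y> -> 0, confirming weak convergence of (x_n) to 0.

6


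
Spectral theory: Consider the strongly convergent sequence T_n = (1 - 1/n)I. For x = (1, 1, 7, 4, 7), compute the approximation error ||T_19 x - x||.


T_19 x - x = (1 - 1/19)x - x = -x/19
||x|| = sqrt(116) = 10.7703
||T_19 x - x|| = ||x||/19 = 10.7703/19 = 0.5669

0.5669


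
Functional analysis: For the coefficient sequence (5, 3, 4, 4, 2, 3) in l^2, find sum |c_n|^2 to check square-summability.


sum |c_n|^2 = 5^2 + 3^2 + 4^2 + 4^2 + 2^2 + 3^2
= 25 + 9 + 16 + 16 + 4 + 9
= 79

79


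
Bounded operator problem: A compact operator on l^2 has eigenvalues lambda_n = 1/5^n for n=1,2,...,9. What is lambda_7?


The eigenvalue formula gives lambda_7 = 1/5^7
= 1/78125
= 1.2800e-05

1.2800e-05


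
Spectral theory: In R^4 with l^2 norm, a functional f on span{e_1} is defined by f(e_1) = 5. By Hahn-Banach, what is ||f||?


The norm of f is given by ||f|| = sup_{||x||=1} |f(x)|.
On span{e_1}, ||e_1|| = 1, so ||f|| = |f(e_1)| / ||e_1||
= |5| / 1 = 5.0000

5.0000


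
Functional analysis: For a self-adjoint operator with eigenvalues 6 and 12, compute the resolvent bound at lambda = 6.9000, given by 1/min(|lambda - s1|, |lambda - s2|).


dist(6.9000, {6, 12}) = min(|6.9000 - 6|, |6.9000 - 12|)
= min(0.9000, 5.1000) = 0.9000
Resolvent bound = 1/0.9000 = 1.1111

1.1111


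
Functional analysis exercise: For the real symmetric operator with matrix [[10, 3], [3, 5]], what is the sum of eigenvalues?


For a self-adjoint (symmetric) matrix, the eigenvalues are real.
The sum of eigenvalues equals the trace of the matrix.
trace = 10 + 5 = 15

15


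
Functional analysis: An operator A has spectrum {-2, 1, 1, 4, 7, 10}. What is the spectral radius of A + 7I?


Spectrum of A + 7I = {5, 8, 8, 11, 14, 17}
Spectral radius = max |lambda| over the shifted spectrum
= max(5, 8, 8, 11, 14, 17) = 17

17


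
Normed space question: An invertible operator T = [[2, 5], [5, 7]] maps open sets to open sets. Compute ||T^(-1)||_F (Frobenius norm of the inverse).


det(T) = 2*7 - 5*5 = -11
T^(-1) = (1/-11) * [[7, -5], [-5, 2]] = [[-0.6364, 0.4545], [0.4545, -0.1818]]
||T^(-1)||_F^2 = (-0.6364)^2 + 0.4545^2 + 0.4545^2 + (-0.1818)^2 = 0.8512
||T^(-1)||_F = sqrt(0.8512) = 0.9226

0.9226


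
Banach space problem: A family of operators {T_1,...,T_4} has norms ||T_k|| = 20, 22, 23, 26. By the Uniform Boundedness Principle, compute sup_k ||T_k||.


By the Uniform Boundedness Principle, the supremum of norms is finite.
sup_k ||T_k|| = max(20, 22, 23, 26) = 26

26


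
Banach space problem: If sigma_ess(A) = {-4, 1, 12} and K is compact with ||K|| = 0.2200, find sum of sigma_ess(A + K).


By Weyl's theorem, the essential spectrum is invariant under compact perturbations.
sigma_ess(A + K) = sigma_ess(A) = {-4, 1, 12}
Sum = -4 + 1 + 12 = 9

9


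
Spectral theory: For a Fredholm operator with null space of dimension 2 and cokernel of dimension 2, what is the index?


The Fredholm index is defined as ind(T) = dim(ker T) - dim(coker T)
= 2 - 2
= 0

0


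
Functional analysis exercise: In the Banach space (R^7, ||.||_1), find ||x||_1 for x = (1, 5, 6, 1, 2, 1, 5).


The l^1 norm equals the sum of absolute values of all components.
||x||_1 = 1 + 5 + 6 + 1 + 2 + 1 + 5
= 21

21.0000


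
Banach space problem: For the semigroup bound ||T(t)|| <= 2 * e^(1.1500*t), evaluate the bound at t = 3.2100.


||T(3.2100)|| <= 2 * exp(1.1500 * 3.2100)
= 2 * exp(3.6915)
= 2 * 40.1050
= 80.2099

80.2099


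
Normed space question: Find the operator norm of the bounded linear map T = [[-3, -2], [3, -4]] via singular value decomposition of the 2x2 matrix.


A^T A = [[18, -6], [-6, 20]]
trace(A^T A) = 38, det(A^T A) = 324
discriminant = 38^2 - 4*324 = 148
Largest eigenvalue of A^T A = (trace + sqrt(disc))/2 = 25.0828
||T|| = sqrt(25.0828) = 5.0083

5.0083


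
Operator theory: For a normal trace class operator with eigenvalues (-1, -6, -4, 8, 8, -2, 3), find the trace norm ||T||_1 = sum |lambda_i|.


For a normal operator, singular values equal |eigenvalues|.
Trace norm = sum |lambda_i| = 1 + 6 + 4 + 8 + 8 + 2 + 3
= 32

32


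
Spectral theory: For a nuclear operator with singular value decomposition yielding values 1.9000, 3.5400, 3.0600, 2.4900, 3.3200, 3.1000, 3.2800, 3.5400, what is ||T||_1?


The nuclear norm is the sum of all singular values.
||T||_1 = 1.9000 + 3.5400 + 3.0600 + 2.4900 + 3.3200 + 3.1000 + 3.2800 + 3.5400
= 24.2300

24.2300


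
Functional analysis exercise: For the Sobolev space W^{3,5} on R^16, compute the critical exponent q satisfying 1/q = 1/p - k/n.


Using the Sobolev embedding formula: 1/q = 1/p - k/n
1/q = 1/5 - 3/16 = 1/80
q = 1/(1/80) = 80

80.0000


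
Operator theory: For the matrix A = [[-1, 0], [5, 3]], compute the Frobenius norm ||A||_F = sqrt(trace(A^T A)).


||A||_F^2 = sum a_ij^2
= (-1)^2 + 0^2 + 5^2 + 3^2
= 1 + 0 + 25 + 9 = 35
||A||_F = sqrt(35) = 5.9161

5.9161


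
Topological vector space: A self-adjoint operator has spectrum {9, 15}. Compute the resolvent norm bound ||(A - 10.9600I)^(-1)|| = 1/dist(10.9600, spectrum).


dist(10.9600, {9, 15}) = min(|10.9600 - 9|, |10.9600 - 15|)
= min(1.9600, 4.0400) = 1.9600
Resolvent bound = 1/1.9600 = 0.5102

0.5102


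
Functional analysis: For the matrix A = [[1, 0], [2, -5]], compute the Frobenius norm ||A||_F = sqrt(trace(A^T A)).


||A||_F^2 = sum a_ij^2
= 1^2 + 0^2 + 2^2 + (-5)^2
= 1 + 0 + 4 + 25 = 30
||A||_F = sqrt(30) = 5.4772

5.4772


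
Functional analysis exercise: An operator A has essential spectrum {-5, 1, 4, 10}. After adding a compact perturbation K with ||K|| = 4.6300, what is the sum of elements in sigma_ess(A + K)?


By Weyl's theorem, the essential spectrum is invariant under compact perturbations.
sigma_ess(A + K) = sigma_ess(A) = {-5, 1, 4, 10}
Sum = -5 + 1 + 4 + 10 = 10

10


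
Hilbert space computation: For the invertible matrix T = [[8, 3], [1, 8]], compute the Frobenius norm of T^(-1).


det(T) = 8*8 - 3*1 = 61
T^(-1) = (1/61) * [[8, -3], [-1, 8]] = [[0.1311, -0.0492], [-0.0164, 0.1311]]
||T^(-1)||_F^2 = 0.1311^2 + (-0.0492)^2 + (-0.0164)^2 + 0.1311^2 = 0.0371
||T^(-1)||_F = sqrt(0.0371) = 0.1926

0.1926


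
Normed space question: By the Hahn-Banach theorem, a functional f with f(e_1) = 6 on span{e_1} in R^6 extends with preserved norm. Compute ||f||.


The norm of f is given by ||f|| = sup_{||x||=1} |f(x)|.
On span{e_1}, ||e_1|| = 1, so ||f|| = |f(e_1)| / ||e_1||
= |6| / 1 = 6.0000

6.0000


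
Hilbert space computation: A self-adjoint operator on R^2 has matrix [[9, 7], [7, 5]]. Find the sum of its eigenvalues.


For a self-adjoint (symmetric) matrix, the eigenvalues are real.
The sum of eigenvalues equals the trace of the matrix.
trace = 9 + 5 = 14

14


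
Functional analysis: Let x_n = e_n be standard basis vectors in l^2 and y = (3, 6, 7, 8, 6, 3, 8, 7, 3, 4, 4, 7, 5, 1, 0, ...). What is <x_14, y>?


x_14 = e_14 is the standard basis vector with 1 in position 14.
<x_14, y> = y_14 = 1
As n -> infinity, <x_n, y> -> 0, confirming weak convergence of (x_n) to 0.

1


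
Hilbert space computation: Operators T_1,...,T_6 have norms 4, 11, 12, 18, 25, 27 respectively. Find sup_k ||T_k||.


By the Uniform Boundedness Principle, the supremum of norms is finite.
sup_k ||T_k|| = max(4, 11, 12, 18, 25, 27) = 27

27


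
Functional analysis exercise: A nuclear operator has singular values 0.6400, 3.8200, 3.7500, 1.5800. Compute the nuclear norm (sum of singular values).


The nuclear norm is the sum of all singular values.
||T||_1 = 0.6400 + 3.8200 + 3.7500 + 1.5800
= 9.7900

9.7900


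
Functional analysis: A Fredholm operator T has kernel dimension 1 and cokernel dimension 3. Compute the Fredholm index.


The Fredholm index is defined as ind(T) = dim(ker T) - dim(coker T)
= 1 - 3
= -2

-2


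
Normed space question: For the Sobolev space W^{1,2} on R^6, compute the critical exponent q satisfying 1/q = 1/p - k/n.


Using the Sobolev embedding formula: 1/q = 1/p - k/n
1/q = 1/2 - 1/6 = 1/3
q = 1/(1/3) = 3

3.0000


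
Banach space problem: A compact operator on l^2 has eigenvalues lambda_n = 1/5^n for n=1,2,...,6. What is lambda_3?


The eigenvalue formula gives lambda_3 = 1/5^3
= 1/125
= 0.0080

0.0080


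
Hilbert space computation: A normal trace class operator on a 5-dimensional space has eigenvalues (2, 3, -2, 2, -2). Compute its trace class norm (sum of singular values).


For a normal operator, singular values equal |eigenvalues|.
Trace norm = sum |lambda_i| = 2 + 3 + 2 + 2 + 2
= 11

11


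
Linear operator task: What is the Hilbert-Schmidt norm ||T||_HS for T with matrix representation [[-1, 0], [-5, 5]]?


The Hilbert-Schmidt norm is sqrt(sum of squares of all entries).
Sum of squares = (-1)^2 + 0^2 + (-5)^2 + 5^2
= 1 + 0 + 25 + 25 = 51
||T||_HS = sqrt(51) = 7.1414

7.1414


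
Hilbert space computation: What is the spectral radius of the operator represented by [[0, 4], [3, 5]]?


For a 2x2 matrix, eigenvalues satisfy lambda^2 - (trace)*lambda + det = 0
trace = 0 + 5 = 5
det = 0*5 - 4*3 = -12
discriminant = 5^2 - 4*(-12) = 73
spectral radius = max |eigenvalue| = 6.7720

6.7720


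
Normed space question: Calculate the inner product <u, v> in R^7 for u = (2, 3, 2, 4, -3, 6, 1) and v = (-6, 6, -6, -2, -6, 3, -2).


Computing the standard inner product <u, v> = sum u_i * v_i
= 2*-6 + 3*6 + 2*-6 + 4*-2 + -3*-6 + 6*3 + 1*-2
= -12 + 18 + -12 + -8 + 18 + 18 + -2
= 20

20


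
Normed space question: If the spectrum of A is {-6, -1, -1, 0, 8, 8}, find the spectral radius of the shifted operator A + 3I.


Spectrum of A + 3I = {-3, 2, 2, 3, 11, 11}
Spectral radius = max |lambda| over the shifted spectrum
= max(3, 2, 2, 3, 11, 11) = 11

11


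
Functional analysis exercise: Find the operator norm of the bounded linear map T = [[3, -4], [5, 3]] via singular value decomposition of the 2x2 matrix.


A^T A = [[34, 3], [3, 25]]
trace(A^T A) = 59, det(A^T A) = 841
discriminant = 59^2 - 4*841 = 117
Largest eigenvalue of A^T A = (trace + sqrt(disc))/2 = 34.9083
||T|| = sqrt(34.9083) = 5.9083

5.9083


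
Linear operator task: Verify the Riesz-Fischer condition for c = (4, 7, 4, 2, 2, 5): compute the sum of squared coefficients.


sum |c_n|^2 = 4^2 + 7^2 + 4^2 + 2^2 + 2^2 + 5^2
= 16 + 49 + 16 + 4 + 4 + 25
= 114

114


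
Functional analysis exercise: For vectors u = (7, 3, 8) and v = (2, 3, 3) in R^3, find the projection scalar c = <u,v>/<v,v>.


Computing <u,v> = 7*2 + 3*3 + 8*3 = 47
Computing <v,v> = 2^2 + 3^2 + 3^2 = 22
Projection coefficient = 47/22 = 2.1364

2.1364


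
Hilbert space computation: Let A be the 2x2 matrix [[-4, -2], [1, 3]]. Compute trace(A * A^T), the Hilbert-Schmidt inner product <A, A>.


trace(A * A^T) = sum of squares of all entries
= (-4)^2 + (-2)^2 + 1^2 + 3^2
= 16 + 4 + 1 + 9
= 30

30


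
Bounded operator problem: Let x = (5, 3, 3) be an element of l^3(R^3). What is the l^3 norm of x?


The l^3 norm = (sum |x_i|^3)^(1/3)
Sum of 3th powers = 125 + 27 + 27 = 179
||x||_3 = (179)^(1/3) = 5.6357

5.6357


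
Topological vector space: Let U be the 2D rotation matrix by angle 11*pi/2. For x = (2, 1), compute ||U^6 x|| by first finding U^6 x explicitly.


U is a rotation by theta = 11*pi/2
U^6 = rotation by 6*theta = 66*pi/2 = 2*pi/2 (mod 2*pi)
cos(2*pi/2) = -1.0000, sin(2*pi/2) = 0.0000
U^6 x = (-1.0000 * 2 - 0.0000 * 1, 0.0000 * 2 + -1.0000 * 1)
= (-2.0000, -1.0000)
||U^6 x|| = sqrt((-2.0000)^2 + (-1.0000)^2) = sqrt(5.0000) = 2.2361

2.2361


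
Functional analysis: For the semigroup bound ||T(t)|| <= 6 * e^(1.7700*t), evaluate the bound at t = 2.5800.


||T(2.5800)|| <= 6 * exp(1.7700 * 2.5800)
= 6 * exp(4.5666)
= 6 * 96.2164
= 577.2985

577.2985


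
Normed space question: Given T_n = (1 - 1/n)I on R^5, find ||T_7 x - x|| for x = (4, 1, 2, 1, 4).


T_7 x - x = (1 - 1/7)x - x = -x/7
||x|| = sqrt(38) = 6.1644
||T_7 x - x|| = ||x||/7 = 6.1644/7 = 0.8806

0.8806


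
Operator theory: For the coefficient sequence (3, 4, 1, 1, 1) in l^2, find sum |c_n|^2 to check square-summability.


sum |c_n|^2 = 3^2 + 4^2 + 1^2 + 1^2 + 1^2
= 9 + 16 + 1 + 1 + 1
= 28

28


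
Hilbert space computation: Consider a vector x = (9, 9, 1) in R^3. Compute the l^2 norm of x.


The l^2 norm = (sum |x_i|^2)^(1/2)
Sum of 2th powers = 81 + 81 + 1 = 163
||x||_2 = (163)^(1/2) = 12.7671

12.7671


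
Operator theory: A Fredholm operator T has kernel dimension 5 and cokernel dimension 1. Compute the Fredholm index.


The Fredholm index is defined as ind(T) = dim(ker T) - dim(coker T)
= 5 - 1
= 4

4


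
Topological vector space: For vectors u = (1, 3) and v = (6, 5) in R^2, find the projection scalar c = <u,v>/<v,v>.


Computing <u,v> = 1*6 + 3*5 = 21
Computing <v,v> = 6^2 + 5^2 = 61
Projection coefficient = 21/61 = 0.3443

0.3443


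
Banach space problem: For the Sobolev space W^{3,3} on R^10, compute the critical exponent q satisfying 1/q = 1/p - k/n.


Using the Sobolev embedding formula: 1/q = 1/p - k/n
1/q = 1/3 - 3/10 = 1/30
q = 1/(1/30) = 30

30.0000


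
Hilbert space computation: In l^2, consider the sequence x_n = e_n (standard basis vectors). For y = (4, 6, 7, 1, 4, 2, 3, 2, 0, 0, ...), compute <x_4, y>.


x_4 = e_4 is the standard basis vector with 1 in position 4.
<x_4, y> = y_4 = 1
As n -> infinity, <x_n, y> -> 0, confirming weak convergence of (x_n) to 0.

1


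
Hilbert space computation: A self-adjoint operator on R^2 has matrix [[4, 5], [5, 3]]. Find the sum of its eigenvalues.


For a self-adjoint (symmetric) matrix, the eigenvalues are real.
The sum of eigenvalues equals the trace of the matrix.
trace = 4 + 3 = 7

7


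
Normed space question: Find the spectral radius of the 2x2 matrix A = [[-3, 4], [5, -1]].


For a 2x2 matrix, eigenvalues satisfy lambda^2 - (trace)*lambda + det = 0
trace = -3 + -1 = -4
det = -3*-1 - 4*5 = -17
discriminant = (-4)^2 - 4*(-17) = 84
spectral radius = max |eigenvalue| = 6.5826

6.5826


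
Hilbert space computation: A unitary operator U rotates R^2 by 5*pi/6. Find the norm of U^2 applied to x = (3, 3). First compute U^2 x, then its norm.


U is a rotation by theta = 5*pi/6
U^2 = rotation by 2*theta = 10*pi/6
cos(10*pi/6) = 0.5000, sin(10*pi/6) = -0.8660
U^2 x = (0.5000 * 3 - -0.8660 * 3, -0.8660 * 3 + 0.5000 * 3)
= (4.0981, -1.0981)
||U^2 x|| = sqrt(4.0981^2 + (-1.0981)^2) = sqrt(18.0000) = 4.2426

4.2426


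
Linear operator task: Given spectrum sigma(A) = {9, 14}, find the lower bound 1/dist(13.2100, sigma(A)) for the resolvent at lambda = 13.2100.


dist(13.2100, {9, 14}) = min(|13.2100 - 9|, |13.2100 - 14|)
= min(4.2100, 0.7900) = 0.7900
Resolvent bound = 1/0.7900 = 1.2658

1.2658


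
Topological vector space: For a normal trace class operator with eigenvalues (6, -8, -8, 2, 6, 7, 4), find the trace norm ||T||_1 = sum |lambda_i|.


For a normal operator, singular values equal |eigenvalues|.
Trace norm = sum |lambda_i| = 6 + 8 + 8 + 2 + 6 + 7 + 4
= 41

41


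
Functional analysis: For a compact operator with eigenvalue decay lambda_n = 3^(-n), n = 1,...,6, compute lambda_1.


The eigenvalue formula gives lambda_1 = 1/3^1
= 1/3
= 0.3333

0.3333


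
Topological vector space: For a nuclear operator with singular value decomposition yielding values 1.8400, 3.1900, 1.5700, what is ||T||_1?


The nuclear norm is the sum of all singular values.
||T||_1 = 1.8400 + 3.1900 + 1.5700
= 6.6000

6.6000


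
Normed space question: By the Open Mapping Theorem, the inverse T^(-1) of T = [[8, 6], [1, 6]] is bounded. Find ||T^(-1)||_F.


det(T) = 8*6 - 6*1 = 42
T^(-1) = (1/42) * [[6, -6], [-1, 8]] = [[0.1429, -0.1429], [-0.0238, 0.1905]]
||T^(-1)||_F^2 = 0.1429^2 + (-0.1429)^2 + (-0.0238)^2 + 0.1905^2 = 0.0777
||T^(-1)||_F = sqrt(0.0777) = 0.2787

0.2787


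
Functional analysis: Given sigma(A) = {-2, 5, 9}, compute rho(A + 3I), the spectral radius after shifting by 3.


Spectrum of A + 3I = {1, 8, 12}
Spectral radius = max |lambda| over the shifted spectrum
= max(1, 8, 12) = 12

12


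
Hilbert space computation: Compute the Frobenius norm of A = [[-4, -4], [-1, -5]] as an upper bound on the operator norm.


||A||_F^2 = sum a_ij^2
= (-4)^2 + (-4)^2 + (-1)^2 + (-5)^2
= 16 + 16 + 1 + 25 = 58
||A||_F = sqrt(58) = 7.6158

7.6158


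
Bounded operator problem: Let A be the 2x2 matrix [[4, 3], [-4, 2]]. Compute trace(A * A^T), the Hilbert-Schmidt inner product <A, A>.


trace(A * A^T) = sum of squares of all entries
= 4^2 + 3^2 + (-4)^2 + 2^2
= 16 + 9 + 16 + 4
= 45

45


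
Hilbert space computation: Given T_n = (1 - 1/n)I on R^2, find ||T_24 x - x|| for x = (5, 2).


T_24 x - x = (1 - 1/24)x - x = -x/24
||x|| = sqrt(29) = 5.3852
||T_24 x - x|| = ||x||/24 = 5.3852/24 = 0.2244

0.2244


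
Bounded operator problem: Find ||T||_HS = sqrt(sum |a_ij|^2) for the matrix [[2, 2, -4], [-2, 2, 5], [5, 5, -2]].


The Hilbert-Schmidt norm is sqrt(sum of squares of all entries).
Sum of squares = 2^2 + 2^2 + (-4)^2 + (-2)^2 + 2^2 + 5^2 + 5^2 + 5^2 + (-2)^2
= 4 + 4 + 16 + 4 + 4 + 25 + 25 + 25 + 4 = 111
||T||_HS = sqrt(111) = 10.5357

10.5357


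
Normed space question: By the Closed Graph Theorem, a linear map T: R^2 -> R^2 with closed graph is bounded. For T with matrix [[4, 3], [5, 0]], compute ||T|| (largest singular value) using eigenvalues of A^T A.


A^T A = [[41, 12], [12, 9]]
trace(A^T A) = 50, det(A^T A) = 225
discriminant = 50^2 - 4*225 = 1600
Largest eigenvalue of A^T A = (trace + sqrt(disc))/2 = 45.0000
||T|| = sqrt(45.0000) = 6.7082

6.7082


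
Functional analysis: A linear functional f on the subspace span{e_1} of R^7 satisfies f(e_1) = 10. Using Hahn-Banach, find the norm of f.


The norm of f is given by ||f|| = sup_{||x||=1} |f(x)|.
On span{e_1}, ||e_1|| = 1, so ||f|| = |f(e_1)| / ||e_1||
= |10| / 1 = 10.0000

10.0000


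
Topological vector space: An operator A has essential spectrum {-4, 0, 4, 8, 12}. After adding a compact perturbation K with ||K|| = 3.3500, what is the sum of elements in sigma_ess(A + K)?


By Weyl's theorem, the essential spectrum is invariant under compact perturbations.
sigma_ess(A + K) = sigma_ess(A) = {-4, 0, 4, 8, 12}
Sum = -4 + 0 + 4 + 8 + 12 = 20

20


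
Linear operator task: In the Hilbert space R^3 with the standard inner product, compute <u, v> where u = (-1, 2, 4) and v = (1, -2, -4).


Computing the standard inner product <u, v> = sum u_i * v_i
= -1*1 + 2*-2 + 4*-4
= -1 + -4 + -16
= -21

-21


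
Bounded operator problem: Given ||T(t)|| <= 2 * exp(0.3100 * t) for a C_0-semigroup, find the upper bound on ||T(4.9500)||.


||T(4.9500)|| <= 2 * exp(0.3100 * 4.9500)
= 2 * exp(1.5345)
= 2 * 4.6390
= 9.2780

9.2780


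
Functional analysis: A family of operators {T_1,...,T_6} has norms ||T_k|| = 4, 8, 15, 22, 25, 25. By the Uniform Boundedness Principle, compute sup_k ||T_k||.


By the Uniform Boundedness Principle, the supremum of norms is finite.
sup_k ||T_k|| = max(4, 8, 15, 22, 25, 25) = 25

25


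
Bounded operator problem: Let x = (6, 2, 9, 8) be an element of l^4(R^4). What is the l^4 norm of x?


The l^4 norm = (sum |x_i|^4)^(1/4)
Sum of 4th powers = 1296 + 16 + 6561 + 4096 = 11969
||x||_4 = (11969)^(1/4) = 10.4596

10.4596


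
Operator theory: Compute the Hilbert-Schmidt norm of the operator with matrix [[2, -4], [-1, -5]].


The Hilbert-Schmidt norm is sqrt(sum of squares of all entries).
Sum of squares = 2^2 + (-4)^2 + (-1)^2 + (-5)^2
= 4 + 16 + 1 + 25 = 46
||T||_HS = sqrt(46) = 6.7823

6.7823


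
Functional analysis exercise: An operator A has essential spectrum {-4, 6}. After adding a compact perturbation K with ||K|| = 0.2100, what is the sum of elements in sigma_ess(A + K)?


By Weyl's theorem, the essential spectrum is invariant under compact perturbations.
sigma_ess(A + K) = sigma_ess(A) = {-4, 6}
Sum = -4 + 6 = 2

2


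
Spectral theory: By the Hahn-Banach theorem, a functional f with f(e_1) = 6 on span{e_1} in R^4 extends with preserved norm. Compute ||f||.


The norm of f is given by ||f|| = sup_{||x||=1} |f(x)|.
On span{e_1}, ||e_1|| = 1, so ||f|| = |f(e_1)| / ||e_1||
= |6| / 1 = 6.0000

6.0000


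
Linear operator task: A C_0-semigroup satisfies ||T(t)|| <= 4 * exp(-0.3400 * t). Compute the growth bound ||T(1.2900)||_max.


||T(1.2900)|| <= 4 * exp(-0.3400 * 1.2900)
= 4 * exp(-0.4386)
= 4 * 0.6449
= 2.5798

2.5798


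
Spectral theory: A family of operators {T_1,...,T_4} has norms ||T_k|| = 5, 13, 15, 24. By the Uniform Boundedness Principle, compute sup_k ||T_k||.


By the Uniform Boundedness Principle, the supremum of norms is finite.
sup_k ||T_k|| = max(5, 13, 15, 24) = 24

24


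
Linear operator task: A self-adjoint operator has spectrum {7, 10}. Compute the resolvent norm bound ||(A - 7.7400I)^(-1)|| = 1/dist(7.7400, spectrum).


dist(7.7400, {7, 10}) = min(|7.7400 - 7|, |7.7400 - 10|)
= min(0.7400, 2.2600) = 0.7400
Resolvent bound = 1/0.7400 = 1.3514

1.3514


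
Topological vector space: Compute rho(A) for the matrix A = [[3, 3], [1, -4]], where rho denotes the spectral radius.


For a 2x2 matrix, eigenvalues satisfy lambda^2 - (trace)*lambda + det = 0
trace = 3 + -4 = -1
det = 3*-4 - 3*1 = -15
discriminant = (-1)^2 - 4*(-15) = 61
spectral radius = max |eigenvalue| = 4.4051

4.4051


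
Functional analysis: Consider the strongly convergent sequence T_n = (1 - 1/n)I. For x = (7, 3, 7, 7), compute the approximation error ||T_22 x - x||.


T_22 x - x = (1 - 1/22)x - x = -x/22
||x|| = sqrt(156) = 12.4900
||T_22 x - x|| = ||x||/22 = 12.4900/22 = 0.5677

0.5677


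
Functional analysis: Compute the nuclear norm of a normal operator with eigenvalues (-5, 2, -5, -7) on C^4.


For a normal operator, singular values equal |eigenvalues|.
Trace norm = sum |lambda_i| = 5 + 2 + 5 + 7
= 19

19


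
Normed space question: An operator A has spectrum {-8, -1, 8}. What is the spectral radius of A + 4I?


Spectrum of A + 4I = {-4, 3, 12}
Spectral radius = max |lambda| over the shifted spectrum
= max(4, 3, 12) = 12

12


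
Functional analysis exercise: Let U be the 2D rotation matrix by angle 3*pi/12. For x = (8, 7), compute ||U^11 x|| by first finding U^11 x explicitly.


U is a rotation by theta = 3*pi/12
U^11 = rotation by 11*theta = 33*pi/12 = 9*pi/12 (mod 2*pi)
cos(9*pi/12) = -0.7071, sin(9*pi/12) = 0.7071
U^11 x = (-0.7071 * 8 - 0.7071 * 7, 0.7071 * 8 + -0.7071 * 7)
= (-10.6066, 0.7071)
||U^11 x|| = sqrt((-10.6066)^2 + 0.7071^2) = sqrt(113.0000) = 10.6301

10.6301


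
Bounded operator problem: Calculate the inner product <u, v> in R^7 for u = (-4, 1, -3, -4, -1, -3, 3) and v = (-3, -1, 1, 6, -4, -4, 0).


Computing the standard inner product <u, v> = sum u_i * v_i
= -4*-3 + 1*-1 + -3*1 + -4*6 + -1*-4 + -3*-4 + 3*0
= 12 + -1 + -3 + -24 + 4 + 12 + 0
= 0

0


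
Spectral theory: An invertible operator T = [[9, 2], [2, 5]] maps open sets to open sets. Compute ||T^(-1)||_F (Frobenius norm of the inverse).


det(T) = 9*5 - 2*2 = 41
T^(-1) = (1/41) * [[5, -2], [-2, 9]] = [[0.1220, -0.0488], [-0.0488, 0.2195]]
||T^(-1)||_F^2 = 0.1220^2 + (-0.0488)^2 + (-0.0488)^2 + 0.2195^2 = 0.0678
||T^(-1)||_F = sqrt(0.0678) = 0.2604

0.2604


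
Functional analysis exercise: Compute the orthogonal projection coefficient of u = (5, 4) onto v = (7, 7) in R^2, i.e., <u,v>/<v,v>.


Computing <u,v> = 5*7 + 4*7 = 63
Computing <v,v> = 7^2 + 7^2 = 98
Projection coefficient = 63/98 = 0.6429

0.6429


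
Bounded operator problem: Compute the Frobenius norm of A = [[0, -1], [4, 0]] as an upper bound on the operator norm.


||A||_F^2 = sum a_ij^2
= 0^2 + (-1)^2 + 4^2 + 0^2
= 0 + 1 + 16 + 0 = 17
||A||_F = sqrt(17) = 4.1231

4.1231


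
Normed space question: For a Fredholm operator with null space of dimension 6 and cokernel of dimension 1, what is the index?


The Fredholm index is defined as ind(T) = dim(ker T) - dim(coker T)
= 6 - 1
= 5

5


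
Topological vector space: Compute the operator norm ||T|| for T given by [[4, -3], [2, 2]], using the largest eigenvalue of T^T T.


A^T A = [[20, -8], [-8, 13]]
trace(A^T A) = 33, det(A^T A) = 196
discriminant = 33^2 - 4*196 = 305
Largest eigenvalue of A^T A = (trace + sqrt(disc))/2 = 25.2321
||T|| = sqrt(25.2321) = 5.0232

5.0232


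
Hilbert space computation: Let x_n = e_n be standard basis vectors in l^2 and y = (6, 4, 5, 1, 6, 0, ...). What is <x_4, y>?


x_4 = e_4 is the standard basis vector with 1 in position 4.
<x_4, y> = y_4 = 1
As n -> infinity, <x_n, y> -> 0, confirming weak convergence of (x_n) to 0.

1


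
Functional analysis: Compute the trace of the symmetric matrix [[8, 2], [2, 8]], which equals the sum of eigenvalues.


For a self-adjoint (symmetric) matrix, the eigenvalues are real.
The sum of eigenvalues equals the trace of the matrix.
trace = 8 + 8 = 16

16


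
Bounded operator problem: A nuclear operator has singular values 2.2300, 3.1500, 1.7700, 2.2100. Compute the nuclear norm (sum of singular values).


The nuclear norm is the sum of all singular values.
||T||_1 = 2.2300 + 3.1500 + 1.7700 + 2.2100
= 9.3600

9.3600


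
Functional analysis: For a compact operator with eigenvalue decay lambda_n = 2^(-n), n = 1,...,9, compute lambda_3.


The eigenvalue formula gives lambda_3 = 1/2^3
= 1/8
= 0.1250

0.1250


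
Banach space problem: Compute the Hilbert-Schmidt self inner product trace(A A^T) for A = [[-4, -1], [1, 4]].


trace(A * A^T) = sum of squares of all entries
= (-4)^2 + (-1)^2 + 1^2 + 4^2
= 16 + 1 + 1 + 16
= 34

34


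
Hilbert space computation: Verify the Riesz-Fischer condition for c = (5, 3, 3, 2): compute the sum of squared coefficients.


sum |c_n|^2 = 5^2 + 3^2 + 3^2 + 2^2
= 25 + 9 + 9 + 4
= 47

47


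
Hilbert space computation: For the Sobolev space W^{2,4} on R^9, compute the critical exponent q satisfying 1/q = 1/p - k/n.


Using the Sobolev embedding formula: 1/q = 1/p - k/n
1/q = 1/4 - 2/9 = 1/36
q = 1/(1/36) = 36

36.0000


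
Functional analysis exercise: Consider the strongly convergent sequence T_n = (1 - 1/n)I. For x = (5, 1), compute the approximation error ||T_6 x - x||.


T_6 x - x = (1 - 1/6)x - x = -x/6
||x|| = sqrt(26) = 5.0990
||T_6 x - x|| = ||x||/6 = 5.0990/6 = 0.8498

0.8498


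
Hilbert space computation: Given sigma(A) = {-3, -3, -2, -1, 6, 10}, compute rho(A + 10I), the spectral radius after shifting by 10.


Spectrum of A + 10I = {7, 7, 8, 9, 16, 20}
Spectral radius = max |lambda| over the shifted spectrum
= max(7, 7, 8, 9, 16, 20) = 20

20


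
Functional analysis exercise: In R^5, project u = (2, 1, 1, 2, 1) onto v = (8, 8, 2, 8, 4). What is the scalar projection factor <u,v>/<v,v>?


Computing <u,v> = 2*8 + 1*8 + 1*2 + 2*8 + 1*4 = 46
Computing <v,v> = 8^2 + 8^2 + 2^2 + 8^2 + 4^2 = 212
Projection coefficient = 46/212 = 0.2170

0.2170


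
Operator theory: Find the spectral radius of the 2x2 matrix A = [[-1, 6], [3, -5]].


For a 2x2 matrix, eigenvalues satisfy lambda^2 - (trace)*lambda + det = 0
trace = -1 + -5 = -6
det = -1*-5 - 6*3 = -13
discriminant = (-6)^2 - 4*(-13) = 88
spectral radius = max |eigenvalue| = 7.6904

7.6904


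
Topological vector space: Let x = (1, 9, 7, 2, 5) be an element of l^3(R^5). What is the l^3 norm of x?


The l^3 norm = (sum |x_i|^3)^(1/3)
Sum of 3th powers = 1 + 729 + 343 + 8 + 125 = 1206
||x||_3 = (1206)^(1/3) = 10.6443

10.6443


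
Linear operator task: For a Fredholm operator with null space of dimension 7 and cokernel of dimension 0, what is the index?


The Fredholm index is defined as ind(T) = dim(ker T) - dim(coker T)
= 7 - 0
= 7

7


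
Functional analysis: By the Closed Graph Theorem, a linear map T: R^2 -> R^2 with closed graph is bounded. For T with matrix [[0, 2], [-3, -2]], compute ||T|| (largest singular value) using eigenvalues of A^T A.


A^T A = [[9, 6], [6, 8]]
trace(A^T A) = 17, det(A^T A) = 36
discriminant = 17^2 - 4*36 = 145
Largest eigenvalue of A^T A = (trace + sqrt(disc))/2 = 14.5208
||T|| = sqrt(14.5208) = 3.8106

3.8106


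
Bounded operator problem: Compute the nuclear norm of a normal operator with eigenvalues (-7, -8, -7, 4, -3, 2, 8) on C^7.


For a normal operator, singular values equal |eigenvalues|.
Trace norm = sum |lambda_i| = 7 + 8 + 7 + 4 + 3 + 2 + 8
= 39

39


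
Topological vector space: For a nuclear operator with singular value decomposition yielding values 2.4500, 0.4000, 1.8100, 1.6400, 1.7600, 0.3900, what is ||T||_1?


The nuclear norm is the sum of all singular values.
||T||_1 = 2.4500 + 0.4000 + 1.8100 + 1.6400 + 1.7600 + 0.3900
= 8.4500

8.4500


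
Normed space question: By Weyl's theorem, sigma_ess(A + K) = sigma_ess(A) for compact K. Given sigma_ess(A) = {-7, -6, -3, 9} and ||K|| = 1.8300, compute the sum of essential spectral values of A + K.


By Weyl's theorem, the essential spectrum is invariant under compact perturbations.
sigma_ess(A + K) = sigma_ess(A) = {-7, -6, -3, 9}
Sum = -7 + -6 + -3 + 9 = -7

-7


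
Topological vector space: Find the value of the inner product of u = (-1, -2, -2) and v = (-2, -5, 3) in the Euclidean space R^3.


Computing the standard inner product <u, v> = sum u_i * v_i
= -1*-2 + -2*-5 + -2*3
= 2 + 10 + -6
= 6

6


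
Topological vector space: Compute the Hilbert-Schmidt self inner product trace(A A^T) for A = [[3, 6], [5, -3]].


trace(A * A^T) = sum of squares of all entries
= 3^2 + 6^2 + 5^2 + (-3)^2
= 9 + 36 + 25 + 9
= 79

79


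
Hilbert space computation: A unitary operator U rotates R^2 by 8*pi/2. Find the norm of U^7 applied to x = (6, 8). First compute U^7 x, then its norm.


U is a rotation by theta = 8*pi/2
U^7 = rotation by 7*theta = 56*pi/2 = 0*pi/2 (mod 2*pi)
cos(0*pi/2) = 1.0000, sin(0*pi/2) = 0.0000
U^7 x = (1.0000 * 6 - 0.0000 * 8, 0.0000 * 6 + 1.0000 * 8)
= (6.0000, 8.0000)
||U^7 x|| = sqrt(6.0000^2 + 8.0000^2) = sqrt(100.0000) = 10.0000

10.0000


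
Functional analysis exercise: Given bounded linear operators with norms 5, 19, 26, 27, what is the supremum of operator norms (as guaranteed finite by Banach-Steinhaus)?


By the Uniform Boundedness Principle, the supremum of norms is finite.
sup_k ||T_k|| = max(5, 19, 26, 27) = 27

27


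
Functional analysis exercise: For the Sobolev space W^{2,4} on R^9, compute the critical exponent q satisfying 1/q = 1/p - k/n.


Using the Sobolev embedding formula: 1/q = 1/p - k/n
1/q = 1/4 - 2/9 = 1/36
q = 1/(1/36) = 36

36.0000


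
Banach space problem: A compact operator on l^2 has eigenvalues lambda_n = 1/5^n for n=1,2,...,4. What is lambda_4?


The eigenvalue formula gives lambda_4 = 1/5^4
= 1/625
= 0.0016

0.0016


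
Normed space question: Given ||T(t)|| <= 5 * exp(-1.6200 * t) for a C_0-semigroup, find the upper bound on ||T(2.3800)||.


||T(2.3800)|| <= 5 * exp(-1.6200 * 2.3800)
= 5 * exp(-3.8556)
= 5 * 0.0212
= 0.1058

0.1058


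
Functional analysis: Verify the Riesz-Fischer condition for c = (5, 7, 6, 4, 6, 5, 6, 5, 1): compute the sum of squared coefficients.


sum |c_n|^2 = 5^2 + 7^2 + 6^2 + 4^2 + 6^2 + 5^2 + 6^2 + 5^2 + 1^2
= 25 + 49 + 36 + 16 + 36 + 25 + 36 + 25 + 1
= 249

249


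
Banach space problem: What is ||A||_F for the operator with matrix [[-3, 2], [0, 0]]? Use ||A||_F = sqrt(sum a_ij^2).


||A||_F^2 = sum a_ij^2
= (-3)^2 + 2^2 + 0^2 + 0^2
= 9 + 4 + 0 + 0 = 13
||A||_F = sqrt(13) = 3.6056

3.6056


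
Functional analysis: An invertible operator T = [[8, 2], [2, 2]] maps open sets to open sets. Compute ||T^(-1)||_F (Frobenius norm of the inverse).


det(T) = 8*2 - 2*2 = 12
T^(-1) = (1/12) * [[2, -2], [-2, 8]] = [[0.1667, -0.1667], [-0.1667, 0.6667]]
||T^(-1)||_F^2 = 0.1667^2 + (-0.1667)^2 + (-0.1667)^2 + 0.6667^2 = 0.5278
||T^(-1)||_F = sqrt(0.5278) = 0.7265

0.7265


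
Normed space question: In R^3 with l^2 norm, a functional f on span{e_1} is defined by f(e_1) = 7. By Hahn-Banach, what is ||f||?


The norm of f is given by ||f|| = sup_{||x||=1} |f(x)|.
On span{e_1}, ||e_1|| = 1, so ||f|| = |f(e_1)| / ||e_1||
= |7| / 1 = 7.0000

7.0000


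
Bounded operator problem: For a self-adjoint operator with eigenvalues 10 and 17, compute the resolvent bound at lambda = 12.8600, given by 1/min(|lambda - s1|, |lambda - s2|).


dist(12.8600, {10, 17}) = min(|12.8600 - 10|, |12.8600 - 17|)
= min(2.8600, 4.1400) = 2.8600
Resolvent bound = 1/2.8600 = 0.3497

0.3497


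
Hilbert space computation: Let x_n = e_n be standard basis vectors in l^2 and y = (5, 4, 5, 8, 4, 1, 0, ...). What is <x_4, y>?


x_4 = e_4 is the standard basis vector with 1 in position 4.
<x_4, y> = y_4 = 8
As n -> infinity, <x_n, y> -> 0, confirming weak convergence of (x_n) to 0.

8


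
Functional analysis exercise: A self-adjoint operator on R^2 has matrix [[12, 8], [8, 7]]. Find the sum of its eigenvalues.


For a self-adjoint (symmetric) matrix, the eigenvalues are real.
The sum of eigenvalues equals the trace of the matrix.
trace = 12 + 7 = 19

19


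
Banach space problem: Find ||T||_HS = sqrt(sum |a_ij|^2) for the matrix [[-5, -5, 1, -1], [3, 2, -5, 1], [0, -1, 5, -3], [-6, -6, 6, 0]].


The Hilbert-Schmidt norm is sqrt(sum of squares of all entries).
Sum of squares = (-5)^2 + (-5)^2 + 1^2 + (-1)^2 + 3^2 + 2^2 + (-5)^2 + 1^2 + 0^2 + (-1)^2 + 5^2 + (-3)^2 + (-6)^2 + (-6)^2 + 6^2 + 0^2
= 25 + 25 + 1 + 1 + 9 + 4 + 25 + 1 + 0 + 1 + 25 + 9 + 36 + 36 + 36 + 0 = 234
||T||_HS = sqrt(234) = 15.2971

15.2971
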